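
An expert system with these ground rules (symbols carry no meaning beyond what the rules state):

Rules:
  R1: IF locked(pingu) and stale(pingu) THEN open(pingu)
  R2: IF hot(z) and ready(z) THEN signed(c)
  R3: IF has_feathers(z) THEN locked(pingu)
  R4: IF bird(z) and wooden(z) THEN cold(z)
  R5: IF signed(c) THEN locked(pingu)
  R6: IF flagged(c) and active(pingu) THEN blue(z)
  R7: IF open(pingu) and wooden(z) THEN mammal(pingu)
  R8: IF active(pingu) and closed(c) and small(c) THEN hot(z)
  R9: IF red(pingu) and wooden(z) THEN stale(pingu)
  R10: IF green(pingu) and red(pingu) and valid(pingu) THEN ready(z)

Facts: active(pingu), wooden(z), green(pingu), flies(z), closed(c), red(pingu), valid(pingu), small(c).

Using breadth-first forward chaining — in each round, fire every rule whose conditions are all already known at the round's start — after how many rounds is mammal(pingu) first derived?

Round 1: R8 [IF active(pingu) and closed(c) and small(c) THEN hot(z)]; R9 [IF red(pingu) and wooden(z) THEN stale(pingu)]; R10 [IF green(pingu) and red(pingu) and valid(pingu) THEN ready(z)]. New: hot(z), stale(pingu), ready(z).
Round 2: R2 [IF hot(z) and ready(z) THEN signed(c)]. New: signed(c).
Round 3: R5 [IF signed(c) THEN locked(pingu)]. New: locked(pingu).
Round 4: R1 [IF locked(pingu) and stale(pingu) THEN open(pingu)]. New: open(pingu).
Round 5: R7 [IF open(pingu) and wooden(z) THEN mammal(pingu)]. New: mammal(pingu).
mammal(pingu) first appears in round 5.

5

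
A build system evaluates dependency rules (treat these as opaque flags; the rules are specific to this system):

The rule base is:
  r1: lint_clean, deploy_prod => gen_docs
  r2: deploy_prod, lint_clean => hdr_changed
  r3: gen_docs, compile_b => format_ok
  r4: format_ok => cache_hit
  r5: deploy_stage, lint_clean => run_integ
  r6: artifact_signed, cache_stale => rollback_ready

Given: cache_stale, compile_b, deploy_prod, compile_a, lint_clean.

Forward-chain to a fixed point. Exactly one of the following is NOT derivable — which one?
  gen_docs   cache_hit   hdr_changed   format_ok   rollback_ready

rollback_ready

[1] r1 [lint_clean, deploy_prod => gen_docs]; r2 [deploy_prod, lint_clean => hdr_changed]. ⇒ new: gen_docs, hdr_changed.
[2] r3 [gen_docs, compile_b => format_ok]. ⇒ new: format_ok.
[3] r4 [format_ok => cache_hit]. ⇒ new: cache_hit.
Derived: cache_hit (round 3), gen_docs (round 1), format_ok (round 2), hdr_changed (round 1). rollback_ready never appears in any round.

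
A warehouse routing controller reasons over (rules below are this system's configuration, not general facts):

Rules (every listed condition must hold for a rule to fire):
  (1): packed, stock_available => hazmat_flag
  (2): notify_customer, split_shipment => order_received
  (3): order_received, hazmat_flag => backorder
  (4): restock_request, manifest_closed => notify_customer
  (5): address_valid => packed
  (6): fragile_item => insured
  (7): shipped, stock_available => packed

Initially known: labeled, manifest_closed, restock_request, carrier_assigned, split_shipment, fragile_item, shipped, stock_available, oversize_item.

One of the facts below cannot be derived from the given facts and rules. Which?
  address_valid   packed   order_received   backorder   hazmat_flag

address_valid

Round 1 fires (4), (6), (7), giving notify_customer, insured, packed.
Round 2 fires (1), (2), giving hazmat_flag, order_received.
Round 3 fires (3), giving backorder.
Derived: hazmat_flag (round 2), backorder (round 3), packed (round 1), order_received (round 2). address_valid never appears in any round.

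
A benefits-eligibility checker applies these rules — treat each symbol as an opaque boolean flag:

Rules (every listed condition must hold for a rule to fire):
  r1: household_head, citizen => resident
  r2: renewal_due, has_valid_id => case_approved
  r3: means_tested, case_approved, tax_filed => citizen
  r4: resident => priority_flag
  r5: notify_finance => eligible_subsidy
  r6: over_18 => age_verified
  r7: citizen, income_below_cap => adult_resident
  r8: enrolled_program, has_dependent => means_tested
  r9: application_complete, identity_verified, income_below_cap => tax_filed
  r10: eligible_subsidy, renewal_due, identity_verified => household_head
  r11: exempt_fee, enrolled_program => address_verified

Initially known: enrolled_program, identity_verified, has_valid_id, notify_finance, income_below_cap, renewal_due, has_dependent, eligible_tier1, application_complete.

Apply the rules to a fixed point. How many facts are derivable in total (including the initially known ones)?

Round 1 fires r2, r5, r8, r9, giving case_approved, eligible_subsidy, means_tested, tax_filed.
Round 2 fires r3, r10, giving citizen, household_head.
Round 3 fires r1, r7, giving resident, adult_resident.
Round 4 fires r4, giving priority_flag.
Closure: {adult_resident, application_complete, case_approved, citizen, eligible_subsidy, eligible_tier1, enrolled_program, has_dependent, has_valid_id, household_head, identity_verified, income_below_cap, means_tested, notify_finance, priority_flag, renewal_due, resident, tax_filed} — 18 facts.

18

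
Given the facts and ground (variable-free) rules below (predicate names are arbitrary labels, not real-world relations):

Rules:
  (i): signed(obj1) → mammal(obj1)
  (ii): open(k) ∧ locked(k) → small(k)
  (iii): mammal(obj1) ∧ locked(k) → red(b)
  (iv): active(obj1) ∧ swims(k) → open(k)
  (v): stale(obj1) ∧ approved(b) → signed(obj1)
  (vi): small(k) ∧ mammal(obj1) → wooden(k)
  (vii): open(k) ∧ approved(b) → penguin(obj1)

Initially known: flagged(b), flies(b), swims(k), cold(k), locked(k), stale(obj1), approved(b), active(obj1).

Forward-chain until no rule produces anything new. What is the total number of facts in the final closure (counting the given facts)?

Round 1: (iv) [active(obj1) ∧ swims(k) → open(k)]; (v) [stale(obj1) ∧ approved(b) → signed(obj1)]. Adds open(k), signed(obj1).
Round 2: (i) [signed(obj1) → mammal(obj1)]; (ii) [open(k) ∧ locked(k) → small(k)]; (vii) [open(k) ∧ approved(b) → penguin(obj1)]. Adds mammal(obj1), small(k), penguin(obj1).
Round 3: (iii) [mammal(obj1) ∧ locked(k) → red(b)]; (vi) [small(k) ∧ mammal(obj1) → wooden(k)]. Adds red(b), wooden(k).
Closure: {active(obj1), approved(b), cold(k), flagged(b), flies(b), locked(k), mammal(obj1), open(k), penguin(obj1), red(b), signed(obj1), small(k), stale(obj1), swims(k), wooden(k)} — 15 facts.

15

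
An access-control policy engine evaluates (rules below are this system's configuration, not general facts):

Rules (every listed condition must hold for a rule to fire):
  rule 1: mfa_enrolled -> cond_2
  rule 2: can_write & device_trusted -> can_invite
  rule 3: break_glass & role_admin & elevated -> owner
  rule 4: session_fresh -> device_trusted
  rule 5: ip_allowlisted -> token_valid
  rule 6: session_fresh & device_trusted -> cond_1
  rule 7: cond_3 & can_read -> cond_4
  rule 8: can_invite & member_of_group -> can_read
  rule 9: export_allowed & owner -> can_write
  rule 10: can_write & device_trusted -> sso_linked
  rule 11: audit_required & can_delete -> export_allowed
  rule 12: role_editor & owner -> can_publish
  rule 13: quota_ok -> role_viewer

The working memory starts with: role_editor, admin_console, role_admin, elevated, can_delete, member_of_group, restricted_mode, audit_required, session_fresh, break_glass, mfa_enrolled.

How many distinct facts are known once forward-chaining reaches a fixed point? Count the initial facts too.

Round 1 fires rule 1, rule 3, rule 4, rule 11, giving cond_2, owner, device_trusted, export_allowed.
Round 2 fires rule 6, rule 9, rule 12, giving cond_1, can_write, can_publish.
Round 3 fires rule 2, rule 10, giving can_invite, sso_linked.
Round 4 fires rule 8, giving can_read.
Closure: {admin_console, audit_required, break_glass, can_delete, can_invite, can_publish, can_read, can_write, cond_1, cond_2, device_trusted, elevated, export_allowed, member_of_group, mfa_enrolled, owner, restricted_mode, role_admin, role_editor, session_fresh, sso_linked} — 21 facts.

21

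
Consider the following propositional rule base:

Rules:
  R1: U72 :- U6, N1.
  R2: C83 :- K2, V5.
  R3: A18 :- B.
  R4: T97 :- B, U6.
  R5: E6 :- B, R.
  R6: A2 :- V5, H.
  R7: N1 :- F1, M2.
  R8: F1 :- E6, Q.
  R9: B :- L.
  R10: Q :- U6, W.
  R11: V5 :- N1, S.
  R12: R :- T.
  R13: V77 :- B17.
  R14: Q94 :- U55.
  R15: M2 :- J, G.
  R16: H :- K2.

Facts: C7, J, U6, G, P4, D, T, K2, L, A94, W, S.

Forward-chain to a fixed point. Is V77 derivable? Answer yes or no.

no

[1] R9 [B :- L.]; R10 [Q :- U6, W.]; R12 [R :- T.]; R15 [M2 :- J, G.]; R16 [H :- K2.]. ⇒ new: B, Q, R, M2, H.
[2] R3 [A18 :- B.]; R4 [T97 :- B, U6.]; R5 [E6 :- B, R.]. ⇒ new: A18, T97, E6.
[3] R8 [F1 :- E6, Q.]. ⇒ new: F1.
[4] R7 [N1 :- F1, M2.]. ⇒ new: N1.
[5] R1 [U72 :- U6, N1.]; R11 [V5 :- N1, S.]. ⇒ new: U72, V5.
[6] R2 [C83 :- K2, V5.]; R6 [A2 :- V5, H.]. ⇒ new: C83, A2.
Fixed point reached. V77 is concluded only by R13; R13 needs B17 (never derived).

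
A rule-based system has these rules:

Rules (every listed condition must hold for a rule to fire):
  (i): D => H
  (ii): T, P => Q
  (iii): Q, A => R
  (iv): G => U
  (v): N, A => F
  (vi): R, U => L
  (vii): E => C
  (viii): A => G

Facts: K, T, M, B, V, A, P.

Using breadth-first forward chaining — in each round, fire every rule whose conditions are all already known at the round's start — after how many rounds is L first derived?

[1] (ii) [T, P => Q]; (viii) [A => G]. ⇒ new: Q, G.
[2] (iii) [Q, A => R]; (iv) [G => U]. ⇒ new: R, U.
[3] (vi) [R, U => L]. ⇒ new: L.
L first appears in round 3.

3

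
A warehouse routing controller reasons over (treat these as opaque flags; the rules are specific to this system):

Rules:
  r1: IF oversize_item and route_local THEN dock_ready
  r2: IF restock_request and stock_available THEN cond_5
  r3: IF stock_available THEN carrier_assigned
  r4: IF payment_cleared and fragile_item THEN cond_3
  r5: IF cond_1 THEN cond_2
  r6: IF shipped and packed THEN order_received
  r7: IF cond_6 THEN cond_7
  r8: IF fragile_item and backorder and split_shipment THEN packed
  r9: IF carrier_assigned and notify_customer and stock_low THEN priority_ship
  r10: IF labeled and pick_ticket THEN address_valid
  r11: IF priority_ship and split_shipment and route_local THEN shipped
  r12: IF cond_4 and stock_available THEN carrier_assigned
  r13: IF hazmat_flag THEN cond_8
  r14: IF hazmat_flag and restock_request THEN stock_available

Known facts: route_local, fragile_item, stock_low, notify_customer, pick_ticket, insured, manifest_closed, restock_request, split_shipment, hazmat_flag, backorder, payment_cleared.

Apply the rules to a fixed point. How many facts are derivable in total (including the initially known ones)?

21

Round 1: r4 [IF payment_cleared and fragile_item THEN cond_3]; r8 [IF fragile_item and backorder and split_shipment THEN packed]; r13 [IF hazmat_flag THEN cond_8]; r14 [IF hazmat_flag and restock_request THEN stock_available]. Adds cond_3, packed, cond_8, stock_available.
Round 2: r2 [IF restock_request and stock_available THEN cond_5]; r3 [IF stock_available THEN carrier_assigned]. Adds cond_5, carrier_assigned.
Round 3: r9 [IF carrier_assigned and notify_customer and stock_low THEN priority_ship]. Adds priority_ship.
Round 4: r11 [IF priority_ship and split_shipment and route_local THEN shipped]. Adds shipped.
Round 5: r6 [IF shipped and packed THEN order_received]. Adds order_received.
Closure: {backorder, carrier_assigned, cond_3, cond_5, cond_8, fragile_item, hazmat_flag, insured, manifest_closed, notify_customer, order_received, packed, payment_cleared, pick_ticket, priority_ship, restock_request, route_local, shipped, split_shipment, stock_available, stock_low} — 21 facts.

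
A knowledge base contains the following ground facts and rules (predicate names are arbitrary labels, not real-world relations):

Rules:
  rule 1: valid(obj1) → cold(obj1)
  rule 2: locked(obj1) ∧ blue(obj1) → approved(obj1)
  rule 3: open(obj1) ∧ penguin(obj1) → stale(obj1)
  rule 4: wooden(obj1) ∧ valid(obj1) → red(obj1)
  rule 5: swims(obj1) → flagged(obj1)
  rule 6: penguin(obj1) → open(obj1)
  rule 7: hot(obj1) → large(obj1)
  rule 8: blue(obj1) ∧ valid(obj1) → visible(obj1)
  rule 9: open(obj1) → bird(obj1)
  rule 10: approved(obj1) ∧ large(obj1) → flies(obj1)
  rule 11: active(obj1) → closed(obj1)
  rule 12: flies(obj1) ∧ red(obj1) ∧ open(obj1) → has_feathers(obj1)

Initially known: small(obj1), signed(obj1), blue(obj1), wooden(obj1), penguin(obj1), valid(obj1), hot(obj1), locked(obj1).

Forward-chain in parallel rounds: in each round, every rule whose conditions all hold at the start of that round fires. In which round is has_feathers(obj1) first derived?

3

Round 1: rule 1 [valid(obj1) → cold(obj1)]; rule 2 [locked(obj1) ∧ blue(obj1) → approved(obj1)]; rule 4 [wooden(obj1) ∧ valid(obj1) → red(obj1)]; rule 6 [penguin(obj1) → open(obj1)]; rule 7 [hot(obj1) → large(obj1)]; rule 8 [blue(obj1) ∧ valid(obj1) → visible(obj1)]. Adds cold(obj1), approved(obj1), red(obj1), open(obj1), large(obj1), visible(obj1).
Round 2: rule 3 [open(obj1) ∧ penguin(obj1) → stale(obj1)]; rule 9 [open(obj1) → bird(obj1)]; rule 10 [approved(obj1) ∧ large(obj1) → flies(obj1)]. Adds stale(obj1), bird(obj1), flies(obj1).
Round 3: rule 12 [flies(obj1) ∧ red(obj1) ∧ open(obj1) → has_feathers(obj1)]. Adds has_feathers(obj1).
has_feathers(obj1) first appears in round 3.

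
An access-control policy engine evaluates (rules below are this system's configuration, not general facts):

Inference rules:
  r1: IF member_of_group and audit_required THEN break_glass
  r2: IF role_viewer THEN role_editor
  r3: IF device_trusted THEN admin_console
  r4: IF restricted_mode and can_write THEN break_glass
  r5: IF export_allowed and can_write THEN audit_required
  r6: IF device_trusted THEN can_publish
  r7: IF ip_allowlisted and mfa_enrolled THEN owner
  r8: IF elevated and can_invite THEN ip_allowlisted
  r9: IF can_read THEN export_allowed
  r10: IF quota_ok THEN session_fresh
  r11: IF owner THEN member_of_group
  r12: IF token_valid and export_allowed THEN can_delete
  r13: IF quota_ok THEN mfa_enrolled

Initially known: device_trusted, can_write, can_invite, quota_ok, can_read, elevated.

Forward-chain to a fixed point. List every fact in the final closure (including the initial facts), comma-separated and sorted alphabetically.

Round 1: r3 [IF device_trusted THEN admin_console]; r6 [IF device_trusted THEN can_publish]; r8 [IF elevated and can_invite THEN ip_allowlisted]; r9 [IF can_read THEN export_allowed]; r10 [IF quota_ok THEN session_fresh]; r13 [IF quota_ok THEN mfa_enrolled]. Adds admin_console, can_publish, ip_allowlisted, export_allowed, session_fresh, mfa_enrolled.
Round 2: r5 [IF export_allowed and can_write THEN audit_required]; r7 [IF ip_allowlisted and mfa_enrolled THEN owner]. Adds audit_required, owner.
Round 3: r11 [IF owner THEN member_of_group]. Adds member_of_group.
Round 4: r1 [IF member_of_group and audit_required THEN break_glass]. Adds break_glass.

admin_console, audit_required, break_glass, can_invite, can_publish, can_read, can_write, device_trusted, elevated, export_allowed, ip_allowlisted, member_of_group, mfa_enrolled, owner, quota_ok, session_fresh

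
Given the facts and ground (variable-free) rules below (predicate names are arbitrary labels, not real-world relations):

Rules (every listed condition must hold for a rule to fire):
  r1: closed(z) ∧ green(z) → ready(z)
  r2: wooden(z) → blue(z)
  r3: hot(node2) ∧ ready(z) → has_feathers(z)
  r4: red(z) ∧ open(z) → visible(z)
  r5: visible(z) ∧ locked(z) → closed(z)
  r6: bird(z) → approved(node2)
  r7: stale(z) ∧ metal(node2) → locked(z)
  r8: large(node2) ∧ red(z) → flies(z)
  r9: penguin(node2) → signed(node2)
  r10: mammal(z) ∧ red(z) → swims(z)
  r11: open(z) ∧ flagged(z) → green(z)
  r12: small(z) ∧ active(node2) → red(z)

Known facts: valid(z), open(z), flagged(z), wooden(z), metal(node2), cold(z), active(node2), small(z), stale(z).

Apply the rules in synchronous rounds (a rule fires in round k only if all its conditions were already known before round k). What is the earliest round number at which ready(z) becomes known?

Round 1 — r2, r7, r11, r12, derive blue(z), locked(z), green(z), red(z).
Round 2 — r4, derive visible(z).
Round 3 — r5, derive closed(z).
Round 4 — r1, derive ready(z).
ready(z) first appears in round 4.

4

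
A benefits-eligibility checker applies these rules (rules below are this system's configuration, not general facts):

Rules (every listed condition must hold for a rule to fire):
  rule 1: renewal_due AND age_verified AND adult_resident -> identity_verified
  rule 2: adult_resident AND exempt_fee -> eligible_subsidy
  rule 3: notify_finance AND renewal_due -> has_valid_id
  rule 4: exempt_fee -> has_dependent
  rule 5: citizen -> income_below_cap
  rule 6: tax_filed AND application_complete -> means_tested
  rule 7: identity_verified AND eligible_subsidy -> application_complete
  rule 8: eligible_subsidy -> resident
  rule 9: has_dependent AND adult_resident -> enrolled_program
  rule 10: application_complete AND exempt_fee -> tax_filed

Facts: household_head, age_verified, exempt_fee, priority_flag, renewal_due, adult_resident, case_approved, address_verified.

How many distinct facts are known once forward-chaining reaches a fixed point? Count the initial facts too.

Round 1: rule 1 [renewal_due AND age_verified AND adult_resident -> identity_verified]; rule 2 [adult_resident AND exempt_fee -> eligible_subsidy]; rule 4 [exempt_fee -> has_dependent]. New: identity_verified, eligible_subsidy, has_dependent.
Round 2: rule 7 [identity_verified AND eligible_subsidy -> application_complete]; rule 8 [eligible_subsidy -> resident]; rule 9 [has_dependent AND adult_resident -> enrolled_program]. New: application_complete, resident, enrolled_program.
Round 3: rule 10 [application_complete AND exempt_fee -> tax_filed]. New: tax_filed.
Round 4: rule 6 [tax_filed AND application_complete -> means_tested]. New: means_tested.
Closure: {address_verified, adult_resident, age_verified, application_complete, case_approved, eligible_subsidy, enrolled_program, exempt_fee, has_dependent, household_head, identity_verified, means_tested, priority_flag, renewal_due, resident, tax_filed} — 16 facts.

16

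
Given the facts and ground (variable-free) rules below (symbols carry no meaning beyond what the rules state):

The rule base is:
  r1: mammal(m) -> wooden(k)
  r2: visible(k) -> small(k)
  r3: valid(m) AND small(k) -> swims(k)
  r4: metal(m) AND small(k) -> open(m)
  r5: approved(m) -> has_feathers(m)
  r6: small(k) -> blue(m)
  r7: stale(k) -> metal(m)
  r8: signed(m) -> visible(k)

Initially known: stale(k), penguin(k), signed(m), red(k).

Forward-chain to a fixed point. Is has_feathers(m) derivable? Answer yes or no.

no

Round 1 fires r7, r8, giving metal(m), visible(k).
Round 2 fires r2, giving small(k).
Round 3 fires r4, r6, giving open(m), blue(m).
Fixed point reached. has_feathers(m) is concluded only by r5; r5 needs approved(m) (never derived).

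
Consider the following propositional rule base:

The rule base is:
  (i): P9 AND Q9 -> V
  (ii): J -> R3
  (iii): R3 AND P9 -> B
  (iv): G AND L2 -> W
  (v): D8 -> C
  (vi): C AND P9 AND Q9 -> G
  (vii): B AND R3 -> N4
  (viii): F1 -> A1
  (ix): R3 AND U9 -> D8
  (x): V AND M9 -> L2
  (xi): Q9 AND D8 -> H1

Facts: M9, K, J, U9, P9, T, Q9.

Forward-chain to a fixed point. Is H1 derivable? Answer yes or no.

Round 1: (i) [P9 AND Q9 -> V]; (ii) [J -> R3]. New: V, R3.
Round 2: (iii) [R3 AND P9 -> B]; (ix) [R3 AND U9 -> D8]; (x) [V AND M9 -> L2]. New: B, D8, L2.
Round 3: (v) [D8 -> C]; (vii) [B AND R3 -> N4]; (xi) [Q9 AND D8 -> H1]. New: C, N4, H1.
Round 4: (vi) [C AND P9 AND Q9 -> G]. New: G.
Round 5: (iv) [G AND L2 -> W]. New: W.
H1 appears in round 3, so it is derivable.

yes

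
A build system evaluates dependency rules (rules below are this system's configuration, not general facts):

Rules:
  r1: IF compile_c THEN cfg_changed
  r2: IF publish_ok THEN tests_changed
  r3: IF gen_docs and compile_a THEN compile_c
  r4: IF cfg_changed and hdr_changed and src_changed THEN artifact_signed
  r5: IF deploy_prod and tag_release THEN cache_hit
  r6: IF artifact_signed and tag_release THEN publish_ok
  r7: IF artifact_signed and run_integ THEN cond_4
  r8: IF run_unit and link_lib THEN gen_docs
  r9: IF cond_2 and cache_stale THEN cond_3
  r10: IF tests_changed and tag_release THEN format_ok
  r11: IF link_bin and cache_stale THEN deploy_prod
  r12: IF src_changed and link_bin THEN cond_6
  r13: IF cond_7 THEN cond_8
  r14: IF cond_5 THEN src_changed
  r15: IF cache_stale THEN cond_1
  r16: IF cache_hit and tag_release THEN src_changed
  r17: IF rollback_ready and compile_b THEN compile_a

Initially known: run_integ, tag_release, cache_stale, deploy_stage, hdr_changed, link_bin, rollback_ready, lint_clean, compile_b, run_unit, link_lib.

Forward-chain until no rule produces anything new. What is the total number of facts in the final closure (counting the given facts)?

25

Round 1: r8 [IF run_unit and link_lib THEN gen_docs]; r11 [IF link_bin and cache_stale THEN deploy_prod]; r15 [IF cache_stale THEN cond_1]; r17 [IF rollback_ready and compile_b THEN compile_a]. New: gen_docs, deploy_prod, cond_1, compile_a.
Round 2: r3 [IF gen_docs and compile_a THEN compile_c]; r5 [IF deploy_prod and tag_release THEN cache_hit]. New: compile_c, cache_hit.
Round 3: r1 [IF compile_c THEN cfg_changed]; r16 [IF cache_hit and tag_release THEN src_changed]. New: cfg_changed, src_changed.
Round 4: r4 [IF cfg_changed and hdr_changed and src_changed THEN artifact_signed]; r12 [IF src_changed and link_bin THEN cond_6]. New: artifact_signed, cond_6.
Round 5: r6 [IF artifact_signed and tag_release THEN publish_ok]; r7 [IF artifact_signed and run_integ THEN cond_4]. New: publish_ok, cond_4.
Round 6: r2 [IF publish_ok THEN tests_changed]. New: tests_changed.
Round 7: r10 [IF tests_changed and tag_release THEN format_ok]. New: format_ok.
Closure: {artifact_signed, cache_hit, cache_stale, cfg_changed, compile_a, compile_b, compile_c, cond_1, cond_4, cond_6, deploy_prod, deploy_stage, format_ok, gen_docs, hdr_changed, link_bin, link_lib, lint_clean, publish_ok, rollback_ready, run_integ, run_unit, src_changed, tag_release, tests_changed} — 25 facts.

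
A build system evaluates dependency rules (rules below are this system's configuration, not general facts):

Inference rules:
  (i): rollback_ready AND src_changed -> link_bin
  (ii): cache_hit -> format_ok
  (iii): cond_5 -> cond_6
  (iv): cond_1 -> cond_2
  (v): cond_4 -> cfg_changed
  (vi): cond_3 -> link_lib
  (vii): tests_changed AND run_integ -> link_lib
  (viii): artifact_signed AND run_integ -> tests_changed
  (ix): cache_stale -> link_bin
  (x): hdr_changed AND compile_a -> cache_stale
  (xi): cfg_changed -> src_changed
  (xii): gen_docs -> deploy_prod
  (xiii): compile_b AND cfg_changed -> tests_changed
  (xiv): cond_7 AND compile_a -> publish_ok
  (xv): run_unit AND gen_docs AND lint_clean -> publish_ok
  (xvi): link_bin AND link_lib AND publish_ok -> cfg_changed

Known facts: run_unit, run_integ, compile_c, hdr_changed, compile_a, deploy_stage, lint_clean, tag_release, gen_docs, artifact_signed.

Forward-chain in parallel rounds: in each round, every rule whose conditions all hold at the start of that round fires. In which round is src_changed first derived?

4

Round 1: (viii) [artifact_signed AND run_integ -> tests_changed]; (x) [hdr_changed AND compile_a -> cache_stale]; (xii) [gen_docs -> deploy_prod]; (xv) [run_unit AND gen_docs AND lint_clean -> publish_ok]. Adds tests_changed, cache_stale, deploy_prod, publish_ok.
Round 2: (vii) [tests_changed AND run_integ -> link_lib]; (ix) [cache_stale -> link_bin]. Adds link_lib, link_bin.
Round 3: (xvi) [link_bin AND link_lib AND publish_ok -> cfg_changed]. Adds cfg_changed.
Round 4: (xi) [cfg_changed -> src_changed]. Adds src_changed.
src_changed first appears in round 4.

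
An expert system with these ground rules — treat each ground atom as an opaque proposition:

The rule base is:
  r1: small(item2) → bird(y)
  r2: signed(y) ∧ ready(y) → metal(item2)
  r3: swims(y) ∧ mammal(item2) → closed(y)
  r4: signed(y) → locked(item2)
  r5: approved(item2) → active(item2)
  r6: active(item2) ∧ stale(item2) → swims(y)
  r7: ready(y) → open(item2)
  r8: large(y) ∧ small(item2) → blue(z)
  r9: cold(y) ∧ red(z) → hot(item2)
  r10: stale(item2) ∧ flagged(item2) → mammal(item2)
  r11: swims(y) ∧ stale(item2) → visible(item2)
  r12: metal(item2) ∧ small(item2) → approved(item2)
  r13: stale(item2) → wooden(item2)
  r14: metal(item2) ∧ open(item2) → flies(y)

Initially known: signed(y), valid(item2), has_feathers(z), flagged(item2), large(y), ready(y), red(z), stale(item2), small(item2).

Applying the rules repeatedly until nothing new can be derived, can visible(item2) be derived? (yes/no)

yes

[1] r1 [small(item2) → bird(y)]; r2 [signed(y) ∧ ready(y) → metal(item2)]; r4 [signed(y) → locked(item2)]; r7 [ready(y) → open(item2)]; r8 [large(y) ∧ small(item2) → blue(z)]; r10 [stale(item2) ∧ flagged(item2) → mammal(item2)]; r13 [stale(item2) → wooden(item2)]. ⇒ new: bird(y), metal(item2), locked(item2), open(item2), blue(z), mammal(item2), wooden(item2).
[2] r12 [metal(item2) ∧ small(item2) → approved(item2)]; r14 [metal(item2) ∧ open(item2) → flies(y)]. ⇒ new: approved(item2), flies(y).
[3] r5 [approved(item2) → active(item2)]. ⇒ new: active(item2).
[4] r6 [active(item2) ∧ stale(item2) → swims(y)]. ⇒ new: swims(y).
[5] r3 [swims(y) ∧ mammal(item2) → closed(y)]; r11 [swims(y) ∧ stale(item2) → visible(item2)]. ⇒ new: closed(y), visible(item2).
visible(item2) appears in round 5, so it is derivable.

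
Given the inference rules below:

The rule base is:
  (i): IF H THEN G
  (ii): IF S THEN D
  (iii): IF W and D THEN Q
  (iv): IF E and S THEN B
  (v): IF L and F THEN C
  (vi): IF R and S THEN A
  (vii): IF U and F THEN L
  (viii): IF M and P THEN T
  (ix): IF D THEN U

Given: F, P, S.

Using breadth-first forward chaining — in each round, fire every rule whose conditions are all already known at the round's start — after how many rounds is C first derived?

Round 1: (ii) [IF S THEN D]. Adds D.
Round 2: (ix) [IF D THEN U]. Adds U.
Round 3: (vii) [IF U and F THEN L]. Adds L.
Round 4: (v) [IF L and F THEN C]. Adds C.
C first appears in round 4.

4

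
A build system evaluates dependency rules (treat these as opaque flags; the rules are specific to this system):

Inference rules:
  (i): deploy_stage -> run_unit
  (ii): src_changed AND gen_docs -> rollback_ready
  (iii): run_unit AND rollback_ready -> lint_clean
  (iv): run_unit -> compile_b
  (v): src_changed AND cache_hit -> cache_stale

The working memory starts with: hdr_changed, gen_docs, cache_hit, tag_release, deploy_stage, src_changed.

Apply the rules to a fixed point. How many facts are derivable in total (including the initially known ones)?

Round 1: (i) [deploy_stage -> run_unit]; (ii) [src_changed AND gen_docs -> rollback_ready]; (v) [src_changed AND cache_hit -> cache_stale]. Adds run_unit, rollback_ready, cache_stale.
Round 2: (iii) [run_unit AND rollback_ready -> lint_clean]; (iv) [run_unit -> compile_b]. Adds lint_clean, compile_b.
Closure: {cache_hit, cache_stale, compile_b, deploy_stage, gen_docs, hdr_changed, lint_clean, rollback_ready, run_unit, src_changed, tag_release} — 11 facts.

11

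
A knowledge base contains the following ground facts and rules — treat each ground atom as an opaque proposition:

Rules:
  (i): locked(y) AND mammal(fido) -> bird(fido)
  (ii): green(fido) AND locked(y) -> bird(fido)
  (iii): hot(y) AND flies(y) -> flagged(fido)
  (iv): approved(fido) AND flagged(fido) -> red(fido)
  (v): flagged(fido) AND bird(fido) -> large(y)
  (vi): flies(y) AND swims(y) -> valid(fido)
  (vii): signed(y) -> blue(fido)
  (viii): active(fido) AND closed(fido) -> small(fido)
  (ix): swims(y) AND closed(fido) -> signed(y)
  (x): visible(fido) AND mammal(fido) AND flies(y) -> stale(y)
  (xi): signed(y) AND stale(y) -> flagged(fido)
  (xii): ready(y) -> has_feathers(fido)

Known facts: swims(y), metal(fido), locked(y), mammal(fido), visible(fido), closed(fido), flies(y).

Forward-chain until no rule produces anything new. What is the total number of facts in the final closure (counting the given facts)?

14

Round 1: (i) [locked(y) AND mammal(fido) -> bird(fido)]; (vi) [flies(y) AND swims(y) -> valid(fido)]; (ix) [swims(y) AND closed(fido) -> signed(y)]; (x) [visible(fido) AND mammal(fido) AND flies(y) -> stale(y)]. New: bird(fido), valid(fido), signed(y), stale(y).
Round 2: (vii) [signed(y) -> blue(fido)]; (xi) [signed(y) AND stale(y) -> flagged(fido)]. New: blue(fido), flagged(fido).
Round 3: (v) [flagged(fido) AND bird(fido) -> large(y)]. New: large(y).
Closure: {bird(fido), blue(fido), closed(fido), flagged(fido), flies(y), large(y), locked(y), mammal(fido), metal(fido), signed(y), stale(y), swims(y), valid(fido), visible(fido)} — 14 facts.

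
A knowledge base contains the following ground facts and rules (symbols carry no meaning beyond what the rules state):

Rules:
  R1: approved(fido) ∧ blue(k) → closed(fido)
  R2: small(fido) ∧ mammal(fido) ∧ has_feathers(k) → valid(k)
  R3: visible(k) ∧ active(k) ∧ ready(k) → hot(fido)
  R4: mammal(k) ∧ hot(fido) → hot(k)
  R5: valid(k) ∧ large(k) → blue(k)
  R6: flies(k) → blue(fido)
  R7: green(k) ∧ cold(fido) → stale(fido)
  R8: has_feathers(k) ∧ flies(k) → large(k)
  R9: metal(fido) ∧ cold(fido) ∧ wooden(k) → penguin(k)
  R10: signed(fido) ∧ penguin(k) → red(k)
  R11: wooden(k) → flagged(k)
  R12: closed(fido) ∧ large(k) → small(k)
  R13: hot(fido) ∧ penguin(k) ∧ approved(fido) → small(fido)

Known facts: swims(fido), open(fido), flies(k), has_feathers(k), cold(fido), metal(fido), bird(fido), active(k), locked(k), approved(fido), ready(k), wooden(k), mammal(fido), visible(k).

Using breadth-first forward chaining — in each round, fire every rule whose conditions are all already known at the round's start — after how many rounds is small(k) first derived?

6

[1] R3 [visible(k) ∧ active(k) ∧ ready(k) → hot(fido)]; R6 [flies(k) → blue(fido)]; R8 [has_feathers(k) ∧ flies(k) → large(k)]; R9 [metal(fido) ∧ cold(fido) ∧ wooden(k) → penguin(k)]; R11 [wooden(k) → flagged(k)]. ⇒ new: hot(fido), blue(fido), large(k), penguin(k), flagged(k).
[2] R13 [hot(fido) ∧ penguin(k) ∧ approved(fido) → small(fido)]. ⇒ new: small(fido).
[3] R2 [small(fido) ∧ mammal(fido) ∧ has_feathers(k) → valid(k)]. ⇒ new: valid(k).
[4] R5 [valid(k) ∧ large(k) → blue(k)]. ⇒ new: blue(k).
[5] R1 [approved(fido) ∧ blue(k) → closed(fido)]. ⇒ new: closed(fido).
[6] R12 [closed(fido) ∧ large(k) → small(k)]. ⇒ new: small(k).
small(k) first appears in round 6.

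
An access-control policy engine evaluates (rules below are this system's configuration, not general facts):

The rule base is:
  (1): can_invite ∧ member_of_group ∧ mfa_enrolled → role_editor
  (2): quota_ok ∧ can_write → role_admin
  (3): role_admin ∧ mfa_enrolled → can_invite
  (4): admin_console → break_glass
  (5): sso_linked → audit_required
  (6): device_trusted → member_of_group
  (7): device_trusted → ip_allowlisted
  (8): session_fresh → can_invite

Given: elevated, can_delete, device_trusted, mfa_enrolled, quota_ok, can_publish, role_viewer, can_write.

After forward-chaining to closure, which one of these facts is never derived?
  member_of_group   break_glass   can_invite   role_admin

Round 1 fires (2), (6), (7), giving role_admin, member_of_group, ip_allowlisted.
Round 2 fires (3), giving can_invite.
Round 3 fires (1), giving role_editor.
Derived: can_invite (round 2), role_admin (round 1), member_of_group (round 1). break_glass never appears in any round.

break_glass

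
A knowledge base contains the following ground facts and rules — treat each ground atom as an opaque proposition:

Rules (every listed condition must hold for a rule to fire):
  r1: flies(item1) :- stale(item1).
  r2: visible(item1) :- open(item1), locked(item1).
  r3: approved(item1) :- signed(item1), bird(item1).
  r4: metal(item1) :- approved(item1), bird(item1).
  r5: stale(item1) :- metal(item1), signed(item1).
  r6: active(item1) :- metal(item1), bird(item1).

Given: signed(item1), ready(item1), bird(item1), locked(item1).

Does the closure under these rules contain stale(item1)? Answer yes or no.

[1] r3 [approved(item1) :- signed(item1), bird(item1).]. ⇒ new: approved(item1).
[2] r4 [metal(item1) :- approved(item1), bird(item1).]. ⇒ new: metal(item1).
[3] r5 [stale(item1) :- metal(item1), signed(item1).]; r6 [active(item1) :- metal(item1), bird(item1).]. ⇒ new: stale(item1), active(item1).
[4] r1 [flies(item1) :- stale(item1).]. ⇒ new: flies(item1).
stale(item1) appears in round 3, so it is derivable.

yes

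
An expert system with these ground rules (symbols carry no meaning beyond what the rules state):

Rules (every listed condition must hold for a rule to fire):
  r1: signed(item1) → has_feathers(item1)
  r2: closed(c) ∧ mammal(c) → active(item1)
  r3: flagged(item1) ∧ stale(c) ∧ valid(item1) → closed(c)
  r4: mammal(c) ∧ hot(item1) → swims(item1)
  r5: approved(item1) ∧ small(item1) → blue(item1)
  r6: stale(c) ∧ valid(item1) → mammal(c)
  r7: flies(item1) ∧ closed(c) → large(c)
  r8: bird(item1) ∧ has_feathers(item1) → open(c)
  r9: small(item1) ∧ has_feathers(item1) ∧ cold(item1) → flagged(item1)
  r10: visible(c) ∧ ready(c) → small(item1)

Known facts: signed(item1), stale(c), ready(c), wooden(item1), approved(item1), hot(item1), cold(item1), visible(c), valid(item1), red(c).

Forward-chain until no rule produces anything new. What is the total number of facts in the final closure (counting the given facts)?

18

Round 1: r1 [signed(item1) → has_feathers(item1)]; r6 [stale(c) ∧ valid(item1) → mammal(c)]; r10 [visible(c) ∧ ready(c) → small(item1)]. New: has_feathers(item1), mammal(c), small(item1).
Round 2: r4 [mammal(c) ∧ hot(item1) → swims(item1)]; r5 [approved(item1) ∧ small(item1) → blue(item1)]; r9 [small(item1) ∧ has_feathers(item1) ∧ cold(item1) → flagged(item1)]. New: swims(item1), blue(item1), flagged(item1).
Round 3: r3 [flagged(item1) ∧ stale(c) ∧ valid(item1) → closed(c)]. New: closed(c).
Round 4: r2 [closed(c) ∧ mammal(c) → active(item1)]. New: active(item1).
Closure: {active(item1), approved(item1), blue(item1), closed(c), cold(item1), flagged(item1), has_feathers(item1), hot(item1), mammal(c), ready(c), red(c), signed(item1), small(item1), stale(c), swims(item1), valid(item1), visible(c), wooden(item1)} — 18 facts.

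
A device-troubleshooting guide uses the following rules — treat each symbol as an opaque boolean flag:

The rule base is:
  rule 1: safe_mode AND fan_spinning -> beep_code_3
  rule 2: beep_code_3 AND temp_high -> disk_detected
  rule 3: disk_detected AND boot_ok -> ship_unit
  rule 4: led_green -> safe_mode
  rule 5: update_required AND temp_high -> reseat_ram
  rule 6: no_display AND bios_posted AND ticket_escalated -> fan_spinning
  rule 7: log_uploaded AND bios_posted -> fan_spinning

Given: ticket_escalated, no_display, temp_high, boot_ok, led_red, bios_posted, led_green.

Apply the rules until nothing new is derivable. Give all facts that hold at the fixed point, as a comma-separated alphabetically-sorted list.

beep_code_3, bios_posted, boot_ok, disk_detected, fan_spinning, led_green, led_red, no_display, safe_mode, ship_unit, temp_high, ticket_escalated

Round 1: rule 4 [led_green -> safe_mode]; rule 6 [no_display AND bios_posted AND ticket_escalated -> fan_spinning]. New: safe_mode, fan_spinning.
Round 2: rule 1 [safe_mode AND fan_spinning -> beep_code_3]. New: beep_code_3.
Round 3: rule 2 [beep_code_3 AND temp_high -> disk_detected]. New: disk_detected.
Round 4: rule 3 [disk_detected AND boot_ok -> ship_unit]. New: ship_unit.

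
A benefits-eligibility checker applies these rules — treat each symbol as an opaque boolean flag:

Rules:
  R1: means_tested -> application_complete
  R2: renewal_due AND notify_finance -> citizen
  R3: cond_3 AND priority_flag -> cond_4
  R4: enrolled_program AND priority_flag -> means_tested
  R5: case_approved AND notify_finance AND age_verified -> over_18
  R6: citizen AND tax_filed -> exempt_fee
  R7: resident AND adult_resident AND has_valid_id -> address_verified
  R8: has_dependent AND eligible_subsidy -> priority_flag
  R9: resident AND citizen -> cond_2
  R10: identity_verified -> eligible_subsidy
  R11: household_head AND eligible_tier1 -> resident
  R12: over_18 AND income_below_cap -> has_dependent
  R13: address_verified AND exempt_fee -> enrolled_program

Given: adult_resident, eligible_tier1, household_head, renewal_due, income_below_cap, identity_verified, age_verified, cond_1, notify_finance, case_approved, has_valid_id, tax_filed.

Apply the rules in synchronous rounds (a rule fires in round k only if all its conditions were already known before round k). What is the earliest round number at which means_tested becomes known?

4

Round 1 — R2, R5, R10, R11, derive citizen, over_18, eligible_subsidy, resident.
Round 2 — R6, R7, R9, R12, derive exempt_fee, address_verified, cond_2, has_dependent.
Round 3 — R8, R13, derive priority_flag, enrolled_program.
Round 4 — R4, derive means_tested.
means_tested first appears in round 4.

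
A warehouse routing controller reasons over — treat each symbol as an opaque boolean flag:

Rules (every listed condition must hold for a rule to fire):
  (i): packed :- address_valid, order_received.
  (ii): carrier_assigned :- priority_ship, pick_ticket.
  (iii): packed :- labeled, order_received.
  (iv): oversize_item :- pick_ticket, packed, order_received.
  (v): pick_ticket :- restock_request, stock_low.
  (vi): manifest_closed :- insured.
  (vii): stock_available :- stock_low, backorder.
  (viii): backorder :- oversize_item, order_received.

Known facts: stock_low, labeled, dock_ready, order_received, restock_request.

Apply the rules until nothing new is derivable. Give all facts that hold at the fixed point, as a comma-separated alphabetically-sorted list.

backorder, dock_ready, labeled, order_received, oversize_item, packed, pick_ticket, restock_request, stock_available, stock_low

Round 1: (iii) [packed :- labeled, order_received.]; (v) [pick_ticket :- restock_request, stock_low.]. New: packed, pick_ticket.
Round 2: (iv) [oversize_item :- pick_ticket, packed, order_received.]. New: oversize_item.
Round 3: (viii) [backorder :- oversize_item, order_received.]. New: backorder.
Round 4: (vii) [stock_available :- stock_low, backorder.]. New: stock_available.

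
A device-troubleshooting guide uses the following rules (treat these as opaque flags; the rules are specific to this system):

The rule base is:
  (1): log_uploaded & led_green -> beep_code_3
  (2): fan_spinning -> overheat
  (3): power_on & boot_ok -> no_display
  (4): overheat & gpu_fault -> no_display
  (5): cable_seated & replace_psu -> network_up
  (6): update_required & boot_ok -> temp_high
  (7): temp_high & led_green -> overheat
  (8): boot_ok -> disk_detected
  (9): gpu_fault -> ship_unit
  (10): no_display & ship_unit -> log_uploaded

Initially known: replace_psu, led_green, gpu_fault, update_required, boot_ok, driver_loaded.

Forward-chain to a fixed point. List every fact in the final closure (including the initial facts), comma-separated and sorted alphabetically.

[1] (6) [update_required & boot_ok -> temp_high]; (8) [boot_ok -> disk_detected]; (9) [gpu_fault -> ship_unit]. ⇒ new: temp_high, disk_detected, ship_unit.
[2] (7) [temp_high & led_green -> overheat]. ⇒ new: overheat.
[3] (4) [overheat & gpu_fault -> no_display]. ⇒ new: no_display.
[4] (10) [no_display & ship_unit -> log_uploaded]. ⇒ new: log_uploaded.
[5] (1) [log_uploaded & led_green -> beep_code_3]. ⇒ new: beep_code_3.

beep_code_3, boot_ok, disk_detected, driver_loaded, gpu_fault, led_green, log_uploaded, no_display, overheat, replace_psu, ship_unit, temp_high, update_required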